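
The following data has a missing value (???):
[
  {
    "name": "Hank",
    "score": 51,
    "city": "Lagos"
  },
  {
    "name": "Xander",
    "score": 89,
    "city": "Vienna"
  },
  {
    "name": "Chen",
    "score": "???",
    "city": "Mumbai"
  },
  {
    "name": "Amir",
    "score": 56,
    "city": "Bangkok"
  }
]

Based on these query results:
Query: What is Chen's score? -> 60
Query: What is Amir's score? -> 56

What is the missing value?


The missing value is Chen's score
From query: Chen's score = 60

ANSWER: 60


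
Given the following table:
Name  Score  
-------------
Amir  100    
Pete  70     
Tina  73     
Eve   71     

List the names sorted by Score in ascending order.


Sorting by Score (ascending):
  Pete: 70
  Eve: 71
  Tina: 73
  Amir: 100


ANSWER: Pete, Eve, Tina, Amir


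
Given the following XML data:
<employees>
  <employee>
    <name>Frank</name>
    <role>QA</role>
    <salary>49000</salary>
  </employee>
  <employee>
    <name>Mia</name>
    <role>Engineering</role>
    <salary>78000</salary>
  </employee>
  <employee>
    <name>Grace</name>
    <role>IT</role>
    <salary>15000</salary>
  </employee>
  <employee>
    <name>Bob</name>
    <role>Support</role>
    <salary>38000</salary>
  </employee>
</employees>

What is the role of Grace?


Searching for <employee> with <name>Grace</name>
Found at position 3
<role>IT</role>

ANSWER: IT


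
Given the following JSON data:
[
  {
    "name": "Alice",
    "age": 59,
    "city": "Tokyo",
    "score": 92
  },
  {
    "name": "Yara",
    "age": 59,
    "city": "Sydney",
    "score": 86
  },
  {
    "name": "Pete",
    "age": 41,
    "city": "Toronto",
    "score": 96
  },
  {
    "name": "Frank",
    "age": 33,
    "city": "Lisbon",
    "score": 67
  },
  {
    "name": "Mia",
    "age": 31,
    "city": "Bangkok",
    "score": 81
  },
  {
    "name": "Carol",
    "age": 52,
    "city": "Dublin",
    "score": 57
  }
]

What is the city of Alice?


Looking up record where name = Alice
Record index: 0
Field 'city' = Tokyo

ANSWER: Tokyo


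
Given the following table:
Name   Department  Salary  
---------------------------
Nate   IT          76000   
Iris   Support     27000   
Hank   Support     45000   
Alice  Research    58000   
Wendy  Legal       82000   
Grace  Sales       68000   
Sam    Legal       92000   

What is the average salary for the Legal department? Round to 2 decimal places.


Legal department members:
  Wendy: 82000
  Sam: 92000
Sum = 174000
Count = 2
Average = 174000 / 2 = 87000.00

ANSWER: 87000.00


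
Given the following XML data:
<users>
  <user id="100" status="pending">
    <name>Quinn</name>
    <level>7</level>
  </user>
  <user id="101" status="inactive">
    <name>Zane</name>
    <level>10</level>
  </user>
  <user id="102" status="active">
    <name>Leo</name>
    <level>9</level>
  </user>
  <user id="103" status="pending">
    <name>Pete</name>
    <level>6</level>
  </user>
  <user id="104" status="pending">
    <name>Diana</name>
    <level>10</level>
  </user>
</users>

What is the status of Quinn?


Finding user with name = Quinn
user id="100" status="pending"

ANSWER: pending


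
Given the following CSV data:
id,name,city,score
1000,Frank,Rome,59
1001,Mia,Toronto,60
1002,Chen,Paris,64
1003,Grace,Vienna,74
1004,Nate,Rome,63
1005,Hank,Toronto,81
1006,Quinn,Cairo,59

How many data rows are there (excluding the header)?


Counting rows (excluding header):
Header: id,name,city,score
Data rows: 7

ANSWER: 7


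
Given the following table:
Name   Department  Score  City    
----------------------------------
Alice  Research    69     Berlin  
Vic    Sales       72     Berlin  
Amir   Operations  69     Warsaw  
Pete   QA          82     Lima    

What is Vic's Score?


Row 2: Vic
Score = 72

ANSWER: 72


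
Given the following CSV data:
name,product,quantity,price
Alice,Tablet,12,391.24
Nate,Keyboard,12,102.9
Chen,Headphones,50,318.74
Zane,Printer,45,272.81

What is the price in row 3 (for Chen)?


Row 3: Chen
Column 'price' = 318.74

ANSWER: 318.74


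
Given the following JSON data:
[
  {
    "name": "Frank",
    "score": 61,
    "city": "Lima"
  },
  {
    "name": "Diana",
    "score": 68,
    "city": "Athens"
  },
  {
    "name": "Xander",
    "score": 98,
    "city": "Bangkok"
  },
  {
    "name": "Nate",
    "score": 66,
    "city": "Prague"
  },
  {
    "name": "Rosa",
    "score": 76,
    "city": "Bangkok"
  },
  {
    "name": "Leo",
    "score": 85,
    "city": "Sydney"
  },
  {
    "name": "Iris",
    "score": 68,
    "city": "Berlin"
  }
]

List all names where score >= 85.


Filtering records where score >= 85:
  Frank (score=61) -> no
  Diana (score=68) -> no
  Xander (score=98) -> YES
  Nate (score=66) -> no
  Rosa (score=76) -> no
  Leo (score=85) -> YES
  Iris (score=68) -> no


ANSWER: Xander, Leo


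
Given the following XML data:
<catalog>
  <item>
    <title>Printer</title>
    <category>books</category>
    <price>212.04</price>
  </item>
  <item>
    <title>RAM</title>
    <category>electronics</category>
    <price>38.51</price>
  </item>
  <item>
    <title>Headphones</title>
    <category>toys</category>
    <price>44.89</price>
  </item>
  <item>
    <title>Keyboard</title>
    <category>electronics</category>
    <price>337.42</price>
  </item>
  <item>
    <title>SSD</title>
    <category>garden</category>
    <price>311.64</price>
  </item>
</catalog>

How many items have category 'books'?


Scanning <item> elements for <category>books</category>:
  Item 1: Printer -> MATCH
Count: 1

ANSWER: 1


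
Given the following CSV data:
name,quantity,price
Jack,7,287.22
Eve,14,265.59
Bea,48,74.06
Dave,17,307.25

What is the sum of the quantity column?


Values in 'quantity' column:
  Row 1: 7
  Row 2: 14
  Row 3: 48
  Row 4: 17
Sum = 7 + 14 + 48 + 17 = 86

ANSWER: 86


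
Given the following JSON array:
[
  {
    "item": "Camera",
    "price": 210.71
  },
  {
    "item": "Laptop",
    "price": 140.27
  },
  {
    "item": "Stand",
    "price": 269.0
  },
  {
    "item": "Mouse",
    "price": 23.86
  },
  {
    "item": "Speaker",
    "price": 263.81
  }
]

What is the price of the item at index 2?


Array index 2 -> Stand
price = 269.0

ANSWER: 269.0


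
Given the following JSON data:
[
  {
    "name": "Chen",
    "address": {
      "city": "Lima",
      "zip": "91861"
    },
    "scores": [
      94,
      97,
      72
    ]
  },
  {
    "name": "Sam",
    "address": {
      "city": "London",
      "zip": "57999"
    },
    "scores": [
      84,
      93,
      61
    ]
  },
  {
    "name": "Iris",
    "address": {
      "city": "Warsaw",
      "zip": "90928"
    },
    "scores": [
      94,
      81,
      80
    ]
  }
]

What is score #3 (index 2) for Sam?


Path: records[1].scores[2]
Value: 61

ANSWER: 61


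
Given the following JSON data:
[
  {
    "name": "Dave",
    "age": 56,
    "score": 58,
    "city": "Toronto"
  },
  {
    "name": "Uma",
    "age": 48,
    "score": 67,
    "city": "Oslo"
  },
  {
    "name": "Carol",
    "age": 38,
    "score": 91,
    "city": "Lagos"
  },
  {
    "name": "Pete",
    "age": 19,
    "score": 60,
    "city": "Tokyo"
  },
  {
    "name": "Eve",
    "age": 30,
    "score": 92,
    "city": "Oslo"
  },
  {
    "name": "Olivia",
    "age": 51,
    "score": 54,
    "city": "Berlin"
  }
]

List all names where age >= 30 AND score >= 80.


Checking both conditions:
  Dave (age=56, score=58) -> no
  Uma (age=48, score=67) -> no
  Carol (age=38, score=91) -> YES
  Pete (age=19, score=60) -> no
  Eve (age=30, score=92) -> YES
  Olivia (age=51, score=54) -> no


ANSWER: Carol, Eve


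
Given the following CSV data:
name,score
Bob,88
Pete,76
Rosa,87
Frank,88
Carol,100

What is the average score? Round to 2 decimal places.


Scores: 88, 76, 87, 88, 100
Sum = 439
Count = 5
Average = 439 / 5 = 87.80

ANSWER: 87.80


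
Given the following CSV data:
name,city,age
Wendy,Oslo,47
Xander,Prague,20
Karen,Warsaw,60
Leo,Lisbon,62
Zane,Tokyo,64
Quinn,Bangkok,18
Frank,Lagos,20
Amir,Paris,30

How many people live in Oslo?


Scanning city column for 'Oslo':
  Row 1: Wendy -> MATCH
Total matches: 1

ANSWER: 1


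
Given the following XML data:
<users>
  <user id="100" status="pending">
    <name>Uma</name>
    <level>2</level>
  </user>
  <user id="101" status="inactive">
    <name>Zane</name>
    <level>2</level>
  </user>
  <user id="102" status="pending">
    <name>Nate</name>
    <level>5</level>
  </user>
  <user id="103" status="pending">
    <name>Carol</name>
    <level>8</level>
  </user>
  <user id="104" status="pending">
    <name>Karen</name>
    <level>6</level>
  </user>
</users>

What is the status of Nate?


Finding user with name = Nate
user id="102" status="pending"

ANSWER: pending


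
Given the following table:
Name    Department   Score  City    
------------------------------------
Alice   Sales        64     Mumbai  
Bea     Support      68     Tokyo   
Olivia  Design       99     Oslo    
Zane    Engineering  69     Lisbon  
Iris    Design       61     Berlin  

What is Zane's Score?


Row 4: Zane
Score = 69

ANSWER: 69


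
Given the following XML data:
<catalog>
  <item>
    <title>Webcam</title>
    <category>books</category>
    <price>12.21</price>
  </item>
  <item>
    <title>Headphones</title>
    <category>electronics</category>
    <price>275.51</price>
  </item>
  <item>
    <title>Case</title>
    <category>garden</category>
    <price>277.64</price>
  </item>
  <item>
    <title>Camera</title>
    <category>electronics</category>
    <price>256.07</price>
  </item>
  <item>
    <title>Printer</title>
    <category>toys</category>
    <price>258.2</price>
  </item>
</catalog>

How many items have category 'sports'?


Scanning <item> elements for <category>sports</category>:
Count: 0

ANSWER: 0


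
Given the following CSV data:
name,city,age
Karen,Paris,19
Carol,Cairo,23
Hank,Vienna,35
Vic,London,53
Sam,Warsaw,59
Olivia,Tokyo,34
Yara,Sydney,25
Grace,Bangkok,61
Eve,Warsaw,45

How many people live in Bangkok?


Scanning city column for 'Bangkok':
  Row 8: Grace -> MATCH
Total matches: 1

ANSWER: 1


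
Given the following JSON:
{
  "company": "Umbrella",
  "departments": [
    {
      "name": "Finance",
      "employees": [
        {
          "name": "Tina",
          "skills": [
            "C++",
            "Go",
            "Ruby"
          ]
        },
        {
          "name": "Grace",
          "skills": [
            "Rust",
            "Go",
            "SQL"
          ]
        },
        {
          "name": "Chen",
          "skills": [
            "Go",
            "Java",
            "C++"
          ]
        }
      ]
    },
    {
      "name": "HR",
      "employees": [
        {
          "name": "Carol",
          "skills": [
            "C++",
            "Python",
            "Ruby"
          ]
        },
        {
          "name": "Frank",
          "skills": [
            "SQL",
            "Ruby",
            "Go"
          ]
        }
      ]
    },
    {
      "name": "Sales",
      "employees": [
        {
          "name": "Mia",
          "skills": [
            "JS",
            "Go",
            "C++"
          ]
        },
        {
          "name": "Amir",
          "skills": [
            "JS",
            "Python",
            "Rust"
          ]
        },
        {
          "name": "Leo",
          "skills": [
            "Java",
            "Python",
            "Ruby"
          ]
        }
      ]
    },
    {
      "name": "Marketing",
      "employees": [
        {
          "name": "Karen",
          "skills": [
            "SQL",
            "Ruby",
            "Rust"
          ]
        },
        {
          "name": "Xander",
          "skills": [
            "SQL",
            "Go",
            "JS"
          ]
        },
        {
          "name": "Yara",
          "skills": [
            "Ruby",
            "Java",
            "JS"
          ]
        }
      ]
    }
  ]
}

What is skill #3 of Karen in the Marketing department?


Path: departments[3].employees[0].skills[2]
Value: Rust

ANSWER: Rust


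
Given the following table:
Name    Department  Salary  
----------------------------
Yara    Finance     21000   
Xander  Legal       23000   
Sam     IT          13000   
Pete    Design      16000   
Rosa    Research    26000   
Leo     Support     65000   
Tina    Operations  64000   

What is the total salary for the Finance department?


Finance department members:
  Yara: 21000
Total = 21000 = 21000

ANSWER: 21000


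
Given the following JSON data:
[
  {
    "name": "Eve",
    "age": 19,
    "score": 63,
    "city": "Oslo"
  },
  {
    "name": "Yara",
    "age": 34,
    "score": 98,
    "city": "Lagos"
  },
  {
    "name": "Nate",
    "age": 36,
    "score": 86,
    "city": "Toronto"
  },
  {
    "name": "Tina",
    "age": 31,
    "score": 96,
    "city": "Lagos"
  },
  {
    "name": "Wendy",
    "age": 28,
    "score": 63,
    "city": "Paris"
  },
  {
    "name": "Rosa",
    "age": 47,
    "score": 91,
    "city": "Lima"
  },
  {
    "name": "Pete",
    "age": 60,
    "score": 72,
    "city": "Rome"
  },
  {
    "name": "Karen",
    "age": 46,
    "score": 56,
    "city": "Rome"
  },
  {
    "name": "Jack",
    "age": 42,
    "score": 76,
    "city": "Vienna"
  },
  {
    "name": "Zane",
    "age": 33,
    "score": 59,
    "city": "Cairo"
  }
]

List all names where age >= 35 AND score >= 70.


Checking both conditions:
  Eve (age=19, score=63) -> no
  Yara (age=34, score=98) -> no
  Nate (age=36, score=86) -> YES
  Tina (age=31, score=96) -> no
  Wendy (age=28, score=63) -> no
  Rosa (age=47, score=91) -> YES
  Pete (age=60, score=72) -> YES
  Karen (age=46, score=56) -> no
  Jack (age=42, score=76) -> YES
  Zane (age=33, score=59) -> no


ANSWER: Nate, Rosa, Pete, Jack


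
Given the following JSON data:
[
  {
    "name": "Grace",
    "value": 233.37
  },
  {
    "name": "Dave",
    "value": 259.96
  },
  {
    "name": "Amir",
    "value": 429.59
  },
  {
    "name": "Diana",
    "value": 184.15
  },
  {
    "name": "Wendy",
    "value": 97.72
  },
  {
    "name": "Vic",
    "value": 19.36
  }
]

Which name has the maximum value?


Comparing values:
  Grace: 233.37
  Dave: 259.96
  Amir: 429.59
  Diana: 184.15
  Wendy: 97.72
  Vic: 19.36
Maximum: Amir (429.59)

ANSWER: Amir


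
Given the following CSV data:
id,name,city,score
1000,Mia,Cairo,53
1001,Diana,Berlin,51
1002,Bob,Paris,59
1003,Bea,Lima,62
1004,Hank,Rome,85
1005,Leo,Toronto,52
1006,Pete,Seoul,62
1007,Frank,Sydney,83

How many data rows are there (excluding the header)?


Counting rows (excluding header):
Header: id,name,city,score
Data rows: 8

ANSWER: 8


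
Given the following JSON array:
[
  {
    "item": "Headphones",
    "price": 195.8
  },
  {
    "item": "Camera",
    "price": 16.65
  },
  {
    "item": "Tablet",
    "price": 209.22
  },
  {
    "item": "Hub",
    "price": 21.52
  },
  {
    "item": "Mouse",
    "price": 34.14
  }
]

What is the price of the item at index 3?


Array index 3 -> Hub
price = 21.52

ANSWER: 21.52


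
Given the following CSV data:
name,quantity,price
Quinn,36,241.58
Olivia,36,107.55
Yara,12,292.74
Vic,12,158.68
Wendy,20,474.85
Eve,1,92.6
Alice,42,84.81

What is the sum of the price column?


Values in 'price' column:
  Row 1: 241.58
  Row 2: 107.55
  Row 3: 292.74
  Row 4: 158.68
  Row 5: 474.85
  Row 6: 92.6
  Row 7: 84.81
Sum = 241.58 + 107.55 + 292.74 + 158.68 + 474.85 + 92.6 + 84.81 = 1452.81

ANSWER: 1452.81


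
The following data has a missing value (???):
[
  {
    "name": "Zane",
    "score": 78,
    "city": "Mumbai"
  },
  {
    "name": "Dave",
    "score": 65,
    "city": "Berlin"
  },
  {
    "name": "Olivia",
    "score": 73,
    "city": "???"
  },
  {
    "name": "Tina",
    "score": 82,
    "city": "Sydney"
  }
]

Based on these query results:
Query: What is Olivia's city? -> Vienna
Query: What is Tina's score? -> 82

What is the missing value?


The missing value is Olivia's city
From query: Olivia's city = Vienna

ANSWER: Vienna


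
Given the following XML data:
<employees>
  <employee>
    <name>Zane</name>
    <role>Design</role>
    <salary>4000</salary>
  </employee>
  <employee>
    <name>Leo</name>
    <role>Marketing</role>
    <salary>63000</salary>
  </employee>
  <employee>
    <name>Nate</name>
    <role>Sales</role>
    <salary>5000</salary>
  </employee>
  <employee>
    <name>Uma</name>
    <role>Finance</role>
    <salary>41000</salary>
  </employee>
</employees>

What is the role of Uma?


Searching for <employee> with <name>Uma</name>
Found at position 4
<role>Finance</role>

ANSWER: Finance


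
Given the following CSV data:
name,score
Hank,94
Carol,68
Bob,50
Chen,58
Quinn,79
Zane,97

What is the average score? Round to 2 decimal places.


Scores: 94, 68, 50, 58, 79, 97
Sum = 446
Count = 6
Average = 446 / 6 = 74.33

ANSWER: 74.33


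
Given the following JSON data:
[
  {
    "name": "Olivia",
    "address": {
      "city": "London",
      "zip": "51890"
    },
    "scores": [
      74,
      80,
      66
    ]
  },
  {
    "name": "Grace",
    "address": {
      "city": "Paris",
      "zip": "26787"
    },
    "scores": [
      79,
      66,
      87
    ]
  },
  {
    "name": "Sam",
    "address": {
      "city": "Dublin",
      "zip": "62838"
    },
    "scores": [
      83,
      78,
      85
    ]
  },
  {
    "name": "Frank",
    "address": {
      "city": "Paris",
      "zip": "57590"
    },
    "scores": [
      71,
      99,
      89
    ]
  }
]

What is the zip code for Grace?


Path: records[1].address.zip
Value: 26787

ANSWER: 26787


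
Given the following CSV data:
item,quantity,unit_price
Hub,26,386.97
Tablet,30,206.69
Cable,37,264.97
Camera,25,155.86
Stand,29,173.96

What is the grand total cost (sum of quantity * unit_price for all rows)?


Computing row totals:
  Hub: 26 * 386.97 = 10061.22
  Tablet: 30 * 206.69 = 6200.7
  Cable: 37 * 264.97 = 9803.89
  Camera: 25 * 155.86 = 3896.5
  Stand: 29 * 173.96 = 5044.84
Grand total = 10061.22 + 6200.7 + 9803.89 + 3896.5 + 5044.84 = 35007.15

ANSWER: 35007.15


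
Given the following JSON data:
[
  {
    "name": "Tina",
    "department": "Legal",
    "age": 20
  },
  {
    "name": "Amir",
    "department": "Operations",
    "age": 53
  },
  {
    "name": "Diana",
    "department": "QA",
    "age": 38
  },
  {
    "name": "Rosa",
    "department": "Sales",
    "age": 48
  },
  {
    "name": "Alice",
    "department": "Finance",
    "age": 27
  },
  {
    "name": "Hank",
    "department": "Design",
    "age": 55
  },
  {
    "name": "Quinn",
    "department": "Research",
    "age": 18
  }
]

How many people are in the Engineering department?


Scanning records for department = Engineering
  No matches found
Count: 0

ANSWER: 0


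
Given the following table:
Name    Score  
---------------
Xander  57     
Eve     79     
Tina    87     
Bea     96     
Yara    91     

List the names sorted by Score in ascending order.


Sorting by Score (ascending):
  Xander: 57
  Eve: 79
  Tina: 87
  Yara: 91
  Bea: 96


ANSWER: Xander, Eve, Tina, Yara, Bea


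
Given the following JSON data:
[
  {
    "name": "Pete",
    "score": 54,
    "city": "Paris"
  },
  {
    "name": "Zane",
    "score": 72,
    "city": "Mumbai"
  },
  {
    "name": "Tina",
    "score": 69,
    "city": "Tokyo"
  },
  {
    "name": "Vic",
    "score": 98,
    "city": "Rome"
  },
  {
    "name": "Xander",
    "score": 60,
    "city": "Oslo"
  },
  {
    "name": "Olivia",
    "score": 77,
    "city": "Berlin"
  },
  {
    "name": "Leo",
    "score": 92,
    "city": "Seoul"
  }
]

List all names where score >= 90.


Filtering records where score >= 90:
  Pete (score=54) -> no
  Zane (score=72) -> no
  Tina (score=69) -> no
  Vic (score=98) -> YES
  Xander (score=60) -> no
  Olivia (score=77) -> no
  Leo (score=92) -> YES


ANSWER: Vic, Leo


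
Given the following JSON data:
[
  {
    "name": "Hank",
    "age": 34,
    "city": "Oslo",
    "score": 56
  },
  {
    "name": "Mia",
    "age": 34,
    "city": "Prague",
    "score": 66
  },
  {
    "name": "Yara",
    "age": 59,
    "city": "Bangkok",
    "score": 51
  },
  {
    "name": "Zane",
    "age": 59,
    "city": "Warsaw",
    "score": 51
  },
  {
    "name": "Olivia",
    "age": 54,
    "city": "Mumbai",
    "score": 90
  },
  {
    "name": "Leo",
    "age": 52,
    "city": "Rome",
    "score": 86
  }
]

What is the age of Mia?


Looking up record where name = Mia
Record index: 1
Field 'age' = 34

ANSWER: 34


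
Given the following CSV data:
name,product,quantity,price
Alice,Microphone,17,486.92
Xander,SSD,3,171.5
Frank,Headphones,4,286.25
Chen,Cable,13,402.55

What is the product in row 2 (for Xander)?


Row 2: Xander
Column 'product' = SSD

ANSWER: SSD


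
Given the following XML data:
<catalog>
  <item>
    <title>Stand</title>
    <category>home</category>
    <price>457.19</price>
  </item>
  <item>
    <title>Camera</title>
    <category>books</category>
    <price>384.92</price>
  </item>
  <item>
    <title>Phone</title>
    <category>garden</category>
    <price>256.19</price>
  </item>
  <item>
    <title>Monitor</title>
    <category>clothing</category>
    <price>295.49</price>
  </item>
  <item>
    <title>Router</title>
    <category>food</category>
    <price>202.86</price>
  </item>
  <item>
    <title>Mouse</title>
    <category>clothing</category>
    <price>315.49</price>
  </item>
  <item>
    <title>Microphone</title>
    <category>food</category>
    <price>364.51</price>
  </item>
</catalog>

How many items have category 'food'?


Scanning <item> elements for <category>food</category>:
  Item 5: Router -> MATCH
  Item 7: Microphone -> MATCH
Count: 2

ANSWER: 2


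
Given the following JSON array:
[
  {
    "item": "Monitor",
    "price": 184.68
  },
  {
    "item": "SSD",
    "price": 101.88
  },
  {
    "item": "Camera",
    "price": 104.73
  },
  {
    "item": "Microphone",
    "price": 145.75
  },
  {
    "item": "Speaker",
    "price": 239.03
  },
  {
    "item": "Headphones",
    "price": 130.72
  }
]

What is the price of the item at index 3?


Array index 3 -> Microphone
price = 145.75

ANSWER: 145.75


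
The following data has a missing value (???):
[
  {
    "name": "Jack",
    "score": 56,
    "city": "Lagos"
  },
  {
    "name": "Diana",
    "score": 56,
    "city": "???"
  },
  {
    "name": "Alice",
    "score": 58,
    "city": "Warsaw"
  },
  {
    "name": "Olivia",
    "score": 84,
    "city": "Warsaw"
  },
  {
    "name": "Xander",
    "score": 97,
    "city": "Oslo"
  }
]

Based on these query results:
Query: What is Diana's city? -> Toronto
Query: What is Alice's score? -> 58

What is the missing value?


The missing value is Diana's city
From query: Diana's city = Toronto

ANSWER: Toronto


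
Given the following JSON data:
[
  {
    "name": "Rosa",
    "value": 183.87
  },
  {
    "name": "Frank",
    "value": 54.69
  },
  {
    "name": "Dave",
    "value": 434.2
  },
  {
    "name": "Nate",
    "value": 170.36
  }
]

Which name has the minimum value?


Comparing values:
  Rosa: 183.87
  Frank: 54.69
  Dave: 434.2
  Nate: 170.36
Minimum: Frank (54.69)

ANSWER: Frank


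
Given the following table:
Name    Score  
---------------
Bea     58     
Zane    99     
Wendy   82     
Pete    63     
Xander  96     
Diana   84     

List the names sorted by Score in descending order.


Sorting by Score (descending):
  Zane: 99
  Xander: 96
  Diana: 84
  Wendy: 82
  Pete: 63
  Bea: 58


ANSWER: Zane, Xander, Diana, Wendy, Pete, Bea


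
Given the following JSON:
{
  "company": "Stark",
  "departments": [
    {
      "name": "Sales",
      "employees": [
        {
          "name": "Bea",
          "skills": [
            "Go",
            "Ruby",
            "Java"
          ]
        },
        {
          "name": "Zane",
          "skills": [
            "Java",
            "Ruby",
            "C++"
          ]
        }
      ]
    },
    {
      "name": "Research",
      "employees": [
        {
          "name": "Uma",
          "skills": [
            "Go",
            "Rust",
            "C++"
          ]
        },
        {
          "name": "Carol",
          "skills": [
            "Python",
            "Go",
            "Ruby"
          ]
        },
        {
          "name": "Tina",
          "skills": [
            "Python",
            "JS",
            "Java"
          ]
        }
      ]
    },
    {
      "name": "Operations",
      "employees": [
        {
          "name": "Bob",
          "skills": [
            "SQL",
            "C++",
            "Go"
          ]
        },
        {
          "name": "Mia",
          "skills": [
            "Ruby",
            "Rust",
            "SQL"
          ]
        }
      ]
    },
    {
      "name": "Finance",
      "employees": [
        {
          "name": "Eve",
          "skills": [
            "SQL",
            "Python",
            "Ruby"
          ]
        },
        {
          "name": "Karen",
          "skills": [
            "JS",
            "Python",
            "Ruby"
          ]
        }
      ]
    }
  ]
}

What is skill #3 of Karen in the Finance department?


Path: departments[3].employees[1].skills[2]
Value: Ruby

ANSWER: Ruby


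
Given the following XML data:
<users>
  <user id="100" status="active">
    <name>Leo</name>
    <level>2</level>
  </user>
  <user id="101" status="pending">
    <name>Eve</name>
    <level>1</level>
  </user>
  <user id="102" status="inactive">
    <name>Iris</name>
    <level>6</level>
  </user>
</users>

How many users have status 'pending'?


Counting users with status='pending':
  Eve (id=101) -> MATCH
Count: 1

ANSWER: 1


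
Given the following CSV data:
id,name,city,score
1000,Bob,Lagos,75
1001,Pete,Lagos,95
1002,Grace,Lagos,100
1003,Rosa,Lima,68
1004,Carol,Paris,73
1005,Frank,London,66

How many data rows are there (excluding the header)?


Counting rows (excluding header):
Header: id,name,city,score
Data rows: 6

ANSWER: 6


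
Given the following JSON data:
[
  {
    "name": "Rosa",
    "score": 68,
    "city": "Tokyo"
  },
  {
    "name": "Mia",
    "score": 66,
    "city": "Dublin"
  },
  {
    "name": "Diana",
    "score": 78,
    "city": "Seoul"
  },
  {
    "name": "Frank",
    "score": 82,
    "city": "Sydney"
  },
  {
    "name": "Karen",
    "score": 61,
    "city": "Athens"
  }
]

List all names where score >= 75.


Filtering records where score >= 75:
  Rosa (score=68) -> no
  Mia (score=66) -> no
  Diana (score=78) -> YES
  Frank (score=82) -> YES
  Karen (score=61) -> no


ANSWER: Diana, Frank


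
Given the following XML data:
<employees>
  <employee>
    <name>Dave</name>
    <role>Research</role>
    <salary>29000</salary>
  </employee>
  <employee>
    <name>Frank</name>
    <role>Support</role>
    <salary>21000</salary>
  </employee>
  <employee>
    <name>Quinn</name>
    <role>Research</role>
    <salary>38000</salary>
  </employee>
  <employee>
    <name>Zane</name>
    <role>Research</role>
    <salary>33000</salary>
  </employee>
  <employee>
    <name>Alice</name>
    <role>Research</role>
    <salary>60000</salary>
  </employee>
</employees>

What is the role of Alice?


Searching for <employee> with <name>Alice</name>
Found at position 5
<role>Research</role>

ANSWER: Research


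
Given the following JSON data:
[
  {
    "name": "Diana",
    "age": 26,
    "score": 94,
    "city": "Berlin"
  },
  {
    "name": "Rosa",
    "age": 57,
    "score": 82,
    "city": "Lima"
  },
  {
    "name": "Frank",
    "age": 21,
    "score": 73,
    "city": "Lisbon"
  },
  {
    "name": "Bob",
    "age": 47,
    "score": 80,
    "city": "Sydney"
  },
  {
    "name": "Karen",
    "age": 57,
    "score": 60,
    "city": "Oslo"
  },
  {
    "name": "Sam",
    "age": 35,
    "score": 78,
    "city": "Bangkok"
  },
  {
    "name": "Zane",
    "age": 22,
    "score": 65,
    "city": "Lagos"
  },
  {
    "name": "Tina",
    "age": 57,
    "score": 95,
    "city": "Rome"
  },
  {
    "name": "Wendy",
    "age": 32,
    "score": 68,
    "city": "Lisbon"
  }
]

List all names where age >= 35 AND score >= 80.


Checking both conditions:
  Diana (age=26, score=94) -> no
  Rosa (age=57, score=82) -> YES
  Frank (age=21, score=73) -> no
  Bob (age=47, score=80) -> YES
  Karen (age=57, score=60) -> no
  Sam (age=35, score=78) -> no
  Zane (age=22, score=65) -> no
  Tina (age=57, score=95) -> YES
  Wendy (age=32, score=68) -> no


ANSWER: Rosa, Bob, Tina


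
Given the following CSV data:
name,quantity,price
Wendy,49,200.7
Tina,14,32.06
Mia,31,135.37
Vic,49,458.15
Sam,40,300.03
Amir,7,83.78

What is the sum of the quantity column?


Values in 'quantity' column:
  Row 1: 49
  Row 2: 14
  Row 3: 31
  Row 4: 49
  Row 5: 40
  Row 6: 7
Sum = 49 + 14 + 31 + 49 + 40 + 7 = 190

ANSWER: 190


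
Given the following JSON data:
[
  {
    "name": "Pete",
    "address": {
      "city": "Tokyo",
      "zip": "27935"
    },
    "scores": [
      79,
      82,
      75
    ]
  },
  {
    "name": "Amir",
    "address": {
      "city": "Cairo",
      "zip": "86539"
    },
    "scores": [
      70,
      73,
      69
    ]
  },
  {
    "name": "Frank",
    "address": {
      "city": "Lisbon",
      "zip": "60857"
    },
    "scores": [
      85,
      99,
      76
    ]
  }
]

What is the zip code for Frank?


Path: records[2].address.zip
Value: 60857

ANSWER: 60857


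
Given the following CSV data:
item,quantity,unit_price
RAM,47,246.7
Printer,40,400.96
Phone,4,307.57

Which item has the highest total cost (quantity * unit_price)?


Computing row totals:
  RAM: 11594.9
  Printer: 16038.4
  Phone: 1230.28
Maximum: Printer (16038.4)

ANSWER: Printer


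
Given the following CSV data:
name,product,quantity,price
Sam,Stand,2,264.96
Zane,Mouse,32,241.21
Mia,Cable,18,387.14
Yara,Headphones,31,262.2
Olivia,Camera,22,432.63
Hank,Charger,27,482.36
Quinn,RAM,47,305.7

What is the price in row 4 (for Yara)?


Row 4: Yara
Column 'price' = 262.2

ANSWER: 262.2


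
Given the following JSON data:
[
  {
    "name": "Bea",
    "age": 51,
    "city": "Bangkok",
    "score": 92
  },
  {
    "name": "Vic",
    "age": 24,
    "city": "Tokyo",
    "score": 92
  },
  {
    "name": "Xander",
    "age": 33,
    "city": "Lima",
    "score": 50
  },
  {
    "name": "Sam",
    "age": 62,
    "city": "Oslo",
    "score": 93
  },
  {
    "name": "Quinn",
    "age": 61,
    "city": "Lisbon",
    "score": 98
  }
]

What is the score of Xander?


Looking up record where name = Xander
Record index: 2
Field 'score' = 50

ANSWER: 50


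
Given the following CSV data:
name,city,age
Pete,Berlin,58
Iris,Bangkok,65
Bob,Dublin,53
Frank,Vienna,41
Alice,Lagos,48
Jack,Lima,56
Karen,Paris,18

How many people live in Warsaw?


Scanning city column for 'Warsaw':
Total matches: 0

ANSWER: 0


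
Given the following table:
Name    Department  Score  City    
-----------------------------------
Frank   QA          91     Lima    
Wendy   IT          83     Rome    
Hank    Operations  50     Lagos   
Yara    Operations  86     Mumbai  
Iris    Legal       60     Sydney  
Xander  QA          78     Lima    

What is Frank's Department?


Row 1: Frank
Department = QA

ANSWER: QA


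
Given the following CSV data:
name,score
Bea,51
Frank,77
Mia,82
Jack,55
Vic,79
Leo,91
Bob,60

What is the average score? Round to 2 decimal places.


Scores: 51, 77, 82, 55, 79, 91, 60
Sum = 495
Count = 7
Average = 495 / 7 = 70.71

ANSWER: 70.71


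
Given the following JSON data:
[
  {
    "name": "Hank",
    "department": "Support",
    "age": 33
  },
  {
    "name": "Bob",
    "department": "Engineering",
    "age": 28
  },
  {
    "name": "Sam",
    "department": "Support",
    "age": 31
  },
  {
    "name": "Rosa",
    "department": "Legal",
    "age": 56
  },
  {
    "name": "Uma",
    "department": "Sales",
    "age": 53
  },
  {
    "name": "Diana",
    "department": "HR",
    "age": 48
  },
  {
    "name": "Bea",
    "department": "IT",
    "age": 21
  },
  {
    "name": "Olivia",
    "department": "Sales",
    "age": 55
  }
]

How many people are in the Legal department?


Scanning records for department = Legal
  Record 3: Rosa
Count: 1

ANSWER: 1


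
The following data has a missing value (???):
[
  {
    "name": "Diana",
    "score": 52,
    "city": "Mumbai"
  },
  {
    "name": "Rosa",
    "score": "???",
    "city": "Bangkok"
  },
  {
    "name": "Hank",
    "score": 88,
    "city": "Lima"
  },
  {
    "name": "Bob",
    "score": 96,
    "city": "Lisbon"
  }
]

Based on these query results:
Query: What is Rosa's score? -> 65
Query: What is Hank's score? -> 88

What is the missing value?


The missing value is Rosa's score
From query: Rosa's score = 65

ANSWER: 65


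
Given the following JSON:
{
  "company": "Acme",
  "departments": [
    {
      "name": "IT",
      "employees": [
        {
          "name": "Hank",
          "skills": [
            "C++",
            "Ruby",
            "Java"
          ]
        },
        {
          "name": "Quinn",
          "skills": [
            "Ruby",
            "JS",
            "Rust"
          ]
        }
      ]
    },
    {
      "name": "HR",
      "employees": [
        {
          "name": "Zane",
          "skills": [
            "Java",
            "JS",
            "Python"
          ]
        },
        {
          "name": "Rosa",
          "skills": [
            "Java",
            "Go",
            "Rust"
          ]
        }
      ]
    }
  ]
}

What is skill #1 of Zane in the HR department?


Path: departments[1].employees[0].skills[0]
Value: Java

ANSWER: Java


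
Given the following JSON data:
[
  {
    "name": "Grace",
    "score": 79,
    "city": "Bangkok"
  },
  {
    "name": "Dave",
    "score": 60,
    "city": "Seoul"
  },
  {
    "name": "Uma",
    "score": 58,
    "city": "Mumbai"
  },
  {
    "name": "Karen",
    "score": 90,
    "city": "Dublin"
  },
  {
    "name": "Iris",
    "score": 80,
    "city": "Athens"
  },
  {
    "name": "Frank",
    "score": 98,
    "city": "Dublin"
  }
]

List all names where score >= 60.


Filtering records where score >= 60:
  Grace (score=79) -> YES
  Dave (score=60) -> YES
  Uma (score=58) -> no
  Karen (score=90) -> YES
  Iris (score=80) -> YES
  Frank (score=98) -> YES


ANSWER: Grace, Dave, Karen, Iris, Frank


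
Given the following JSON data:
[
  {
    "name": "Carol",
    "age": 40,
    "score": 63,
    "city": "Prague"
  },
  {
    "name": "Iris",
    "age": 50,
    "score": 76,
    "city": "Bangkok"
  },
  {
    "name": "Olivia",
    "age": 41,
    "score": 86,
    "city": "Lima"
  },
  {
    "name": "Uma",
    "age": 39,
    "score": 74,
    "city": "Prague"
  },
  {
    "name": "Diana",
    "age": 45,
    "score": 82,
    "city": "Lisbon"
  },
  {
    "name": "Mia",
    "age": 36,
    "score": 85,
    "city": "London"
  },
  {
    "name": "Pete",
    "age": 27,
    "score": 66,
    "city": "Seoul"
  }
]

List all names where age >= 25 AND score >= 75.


Checking both conditions:
  Carol (age=40, score=63) -> no
  Iris (age=50, score=76) -> YES
  Olivia (age=41, score=86) -> YES
  Uma (age=39, score=74) -> no
  Diana (age=45, score=82) -> YES
  Mia (age=36, score=85) -> YES
  Pete (age=27, score=66) -> no


ANSWER: Iris, Olivia, Diana, Mia


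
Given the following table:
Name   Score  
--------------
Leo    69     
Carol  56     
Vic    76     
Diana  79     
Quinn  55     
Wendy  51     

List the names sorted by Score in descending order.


Sorting by Score (descending):
  Diana: 79
  Vic: 76
  Leo: 69
  Carol: 56
  Quinn: 55
  Wendy: 51


ANSWER: Diana, Vic, Leo, Carol, Quinn, Wendy


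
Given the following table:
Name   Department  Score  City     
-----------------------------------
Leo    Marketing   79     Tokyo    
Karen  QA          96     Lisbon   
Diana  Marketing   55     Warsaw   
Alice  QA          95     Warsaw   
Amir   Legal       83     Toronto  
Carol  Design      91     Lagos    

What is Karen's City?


Row 2: Karen
City = Lisbon

ANSWER: Lisbon


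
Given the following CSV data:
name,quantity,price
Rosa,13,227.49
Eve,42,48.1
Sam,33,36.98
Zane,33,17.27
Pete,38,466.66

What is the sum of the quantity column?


Values in 'quantity' column:
  Row 1: 13
  Row 2: 42
  Row 3: 33
  Row 4: 33
  Row 5: 38
Sum = 13 + 42 + 33 + 33 + 38 = 159

ANSWER: 159


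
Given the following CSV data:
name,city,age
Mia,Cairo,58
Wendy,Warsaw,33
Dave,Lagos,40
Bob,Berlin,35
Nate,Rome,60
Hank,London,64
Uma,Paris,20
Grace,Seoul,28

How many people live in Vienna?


Scanning city column for 'Vienna':
Total matches: 0

ANSWER: 0


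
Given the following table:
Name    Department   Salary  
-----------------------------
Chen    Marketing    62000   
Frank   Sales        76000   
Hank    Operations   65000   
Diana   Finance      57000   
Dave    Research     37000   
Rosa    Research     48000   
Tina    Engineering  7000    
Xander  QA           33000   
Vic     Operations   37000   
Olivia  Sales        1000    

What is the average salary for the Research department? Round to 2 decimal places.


Research department members:
  Dave: 37000
  Rosa: 48000
Sum = 85000
Count = 2
Average = 85000 / 2 = 42500.00

ANSWER: 42500.00


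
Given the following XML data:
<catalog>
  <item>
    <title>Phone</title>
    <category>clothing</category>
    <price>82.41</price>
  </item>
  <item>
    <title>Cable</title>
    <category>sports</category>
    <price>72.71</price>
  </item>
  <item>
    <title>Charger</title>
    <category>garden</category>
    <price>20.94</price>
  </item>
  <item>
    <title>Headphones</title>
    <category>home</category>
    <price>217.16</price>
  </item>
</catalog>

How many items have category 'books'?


Scanning <item> elements for <category>books</category>:
Count: 0

ANSWER: 0


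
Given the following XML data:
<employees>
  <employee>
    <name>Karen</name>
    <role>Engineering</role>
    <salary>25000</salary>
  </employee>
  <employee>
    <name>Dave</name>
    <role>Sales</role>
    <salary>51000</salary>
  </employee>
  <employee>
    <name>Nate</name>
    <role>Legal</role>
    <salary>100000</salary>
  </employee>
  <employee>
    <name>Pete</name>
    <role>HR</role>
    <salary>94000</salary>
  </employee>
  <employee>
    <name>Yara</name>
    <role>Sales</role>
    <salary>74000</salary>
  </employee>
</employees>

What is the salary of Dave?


Searching for <employee> with <name>Dave</name>
Found at position 2
<salary>51000</salary>

ANSWER: 51000


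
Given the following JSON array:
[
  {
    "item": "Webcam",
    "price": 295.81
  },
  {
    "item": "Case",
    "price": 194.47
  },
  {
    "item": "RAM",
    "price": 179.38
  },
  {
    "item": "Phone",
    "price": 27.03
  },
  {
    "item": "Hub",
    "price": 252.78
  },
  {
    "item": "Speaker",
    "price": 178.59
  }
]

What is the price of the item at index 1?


Array index 1 -> Case
price = 194.47

ANSWER: 194.47


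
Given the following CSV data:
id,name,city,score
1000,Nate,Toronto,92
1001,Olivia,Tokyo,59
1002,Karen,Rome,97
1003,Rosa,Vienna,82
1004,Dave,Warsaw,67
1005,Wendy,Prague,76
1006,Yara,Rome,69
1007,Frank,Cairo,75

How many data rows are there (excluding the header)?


Counting rows (excluding header):
Header: id,name,city,score
Data rows: 8

ANSWER: 8


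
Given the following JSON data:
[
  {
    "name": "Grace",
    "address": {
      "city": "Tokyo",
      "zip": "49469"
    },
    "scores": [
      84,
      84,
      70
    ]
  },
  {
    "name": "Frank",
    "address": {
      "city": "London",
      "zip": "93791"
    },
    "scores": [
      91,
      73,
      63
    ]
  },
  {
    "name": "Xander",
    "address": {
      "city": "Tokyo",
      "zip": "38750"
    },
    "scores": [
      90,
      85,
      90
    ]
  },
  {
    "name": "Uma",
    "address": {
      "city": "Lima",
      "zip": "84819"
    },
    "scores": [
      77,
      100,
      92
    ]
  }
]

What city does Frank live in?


Path: records[1].address.city
Value: London

ANSWER: London


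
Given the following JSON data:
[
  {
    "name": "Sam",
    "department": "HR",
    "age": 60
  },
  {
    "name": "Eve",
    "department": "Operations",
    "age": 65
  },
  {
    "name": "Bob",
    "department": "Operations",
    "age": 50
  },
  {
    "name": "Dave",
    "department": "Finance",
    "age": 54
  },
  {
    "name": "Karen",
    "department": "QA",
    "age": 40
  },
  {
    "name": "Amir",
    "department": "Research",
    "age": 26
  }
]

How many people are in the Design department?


Scanning records for department = Design
  No matches found
Count: 0

ANSWER: 0
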